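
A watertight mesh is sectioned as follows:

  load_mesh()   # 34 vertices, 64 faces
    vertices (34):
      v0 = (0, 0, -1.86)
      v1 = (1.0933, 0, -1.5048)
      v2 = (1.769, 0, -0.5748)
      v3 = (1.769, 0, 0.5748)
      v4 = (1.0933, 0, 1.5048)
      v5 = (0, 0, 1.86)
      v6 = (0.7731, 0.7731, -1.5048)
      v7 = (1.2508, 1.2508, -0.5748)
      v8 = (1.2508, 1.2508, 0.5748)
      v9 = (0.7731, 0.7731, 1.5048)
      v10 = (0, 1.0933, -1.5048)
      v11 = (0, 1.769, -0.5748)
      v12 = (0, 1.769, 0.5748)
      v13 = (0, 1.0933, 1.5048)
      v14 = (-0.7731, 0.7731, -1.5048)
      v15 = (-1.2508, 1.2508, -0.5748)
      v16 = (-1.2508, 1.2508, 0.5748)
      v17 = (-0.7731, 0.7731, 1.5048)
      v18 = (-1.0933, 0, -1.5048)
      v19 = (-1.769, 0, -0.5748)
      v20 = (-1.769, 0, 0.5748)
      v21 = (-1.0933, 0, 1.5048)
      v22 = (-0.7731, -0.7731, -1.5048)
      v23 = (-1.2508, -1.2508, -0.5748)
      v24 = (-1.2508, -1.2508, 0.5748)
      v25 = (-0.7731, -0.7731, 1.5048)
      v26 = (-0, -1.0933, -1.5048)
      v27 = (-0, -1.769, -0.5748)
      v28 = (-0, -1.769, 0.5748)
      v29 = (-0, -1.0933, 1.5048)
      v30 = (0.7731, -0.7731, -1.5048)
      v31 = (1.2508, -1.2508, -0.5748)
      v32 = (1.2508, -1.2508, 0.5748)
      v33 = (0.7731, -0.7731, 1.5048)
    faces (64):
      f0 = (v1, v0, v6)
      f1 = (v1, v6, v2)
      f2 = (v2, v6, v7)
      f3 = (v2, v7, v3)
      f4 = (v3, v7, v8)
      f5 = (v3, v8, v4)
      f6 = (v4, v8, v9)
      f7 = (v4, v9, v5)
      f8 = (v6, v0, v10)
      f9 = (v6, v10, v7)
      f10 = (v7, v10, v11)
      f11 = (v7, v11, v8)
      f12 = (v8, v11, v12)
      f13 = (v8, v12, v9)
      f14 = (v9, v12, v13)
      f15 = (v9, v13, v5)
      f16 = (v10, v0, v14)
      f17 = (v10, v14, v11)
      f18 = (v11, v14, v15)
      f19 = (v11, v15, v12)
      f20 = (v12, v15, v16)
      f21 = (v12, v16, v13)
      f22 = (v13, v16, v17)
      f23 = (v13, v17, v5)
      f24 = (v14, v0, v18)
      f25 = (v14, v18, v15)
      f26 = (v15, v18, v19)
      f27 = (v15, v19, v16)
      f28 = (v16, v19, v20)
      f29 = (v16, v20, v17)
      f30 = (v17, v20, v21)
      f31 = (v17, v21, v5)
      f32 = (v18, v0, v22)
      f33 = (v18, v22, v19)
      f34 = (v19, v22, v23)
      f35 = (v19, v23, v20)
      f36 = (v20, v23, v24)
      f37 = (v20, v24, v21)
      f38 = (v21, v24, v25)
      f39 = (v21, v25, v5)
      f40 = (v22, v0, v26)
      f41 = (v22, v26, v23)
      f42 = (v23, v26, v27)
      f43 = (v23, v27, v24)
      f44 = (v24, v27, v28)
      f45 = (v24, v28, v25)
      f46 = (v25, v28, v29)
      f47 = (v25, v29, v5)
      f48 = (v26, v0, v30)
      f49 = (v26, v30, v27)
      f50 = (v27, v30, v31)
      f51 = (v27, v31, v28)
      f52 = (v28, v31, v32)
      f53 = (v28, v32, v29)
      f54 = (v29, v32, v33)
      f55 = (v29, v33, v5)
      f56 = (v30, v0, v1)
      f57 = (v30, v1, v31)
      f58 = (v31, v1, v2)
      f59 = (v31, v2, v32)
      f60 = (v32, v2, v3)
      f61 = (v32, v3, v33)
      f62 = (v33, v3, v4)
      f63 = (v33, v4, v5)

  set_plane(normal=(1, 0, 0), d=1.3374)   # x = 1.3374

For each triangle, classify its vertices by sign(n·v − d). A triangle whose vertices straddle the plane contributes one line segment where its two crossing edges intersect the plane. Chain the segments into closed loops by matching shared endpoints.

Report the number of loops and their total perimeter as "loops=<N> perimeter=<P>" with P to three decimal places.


Straddling triangles (10 of 64):
  (v1,v6,v2) [--+] → (1.3374, 0.335044, -0.97784)–(1.3374, 0, -1.16883)  len=0.3857
  (v2,v6,v7) [+--] → (1.3374, 0.335044, -0.97784)–(1.3374, 1.04177, -0.5748)  len=0.8136
  (v2,v7,v3) [+-+] → (1.3374, 1.04177, -0.5748)–(1.3374, 1.04177, -0.382682)  len=0.1921
  (v3,v7,v8) [+--] → (1.3374, 1.04177, -0.382682)–(1.3374, 1.04177, 0.5748)  len=0.9575
  (v3,v8,v4) [+--] → (1.3374, 1.04177, 0.5748)–(1.3374, 0, 1.16883)  len=1.1992
  (v31,v1,v2) [--+] → (1.3374, 0, -1.16883)–(1.3374, -1.04177, -0.5748)  len=1.1992
  (v31,v2,v32) [-+-] → (1.3374, -1.04177, -0.5748)–(1.3374, -1.04177, 0.382682)  len=0.9575
  (v32,v2,v3) [-++] → (1.3374, -1.04177, 0.382682)–(1.3374, -1.04177, 0.5748)  len=0.1921
  (v32,v3,v33) [-+-] → (1.3374, -1.04177, 0.5748)–(1.3374, -0.335044, 0.97784)  len=0.8136
  (v33,v3,v4) [-+-] → (1.3374, -0.335044, 0.97784)–(1.3374, 0, 1.16883)  len=0.3857

Chained into 1 loop(s):
  loop 1: 10 segments, perimeter = 7.0961
Total perimeter = 7.096

loops=1 perimeter=7.096


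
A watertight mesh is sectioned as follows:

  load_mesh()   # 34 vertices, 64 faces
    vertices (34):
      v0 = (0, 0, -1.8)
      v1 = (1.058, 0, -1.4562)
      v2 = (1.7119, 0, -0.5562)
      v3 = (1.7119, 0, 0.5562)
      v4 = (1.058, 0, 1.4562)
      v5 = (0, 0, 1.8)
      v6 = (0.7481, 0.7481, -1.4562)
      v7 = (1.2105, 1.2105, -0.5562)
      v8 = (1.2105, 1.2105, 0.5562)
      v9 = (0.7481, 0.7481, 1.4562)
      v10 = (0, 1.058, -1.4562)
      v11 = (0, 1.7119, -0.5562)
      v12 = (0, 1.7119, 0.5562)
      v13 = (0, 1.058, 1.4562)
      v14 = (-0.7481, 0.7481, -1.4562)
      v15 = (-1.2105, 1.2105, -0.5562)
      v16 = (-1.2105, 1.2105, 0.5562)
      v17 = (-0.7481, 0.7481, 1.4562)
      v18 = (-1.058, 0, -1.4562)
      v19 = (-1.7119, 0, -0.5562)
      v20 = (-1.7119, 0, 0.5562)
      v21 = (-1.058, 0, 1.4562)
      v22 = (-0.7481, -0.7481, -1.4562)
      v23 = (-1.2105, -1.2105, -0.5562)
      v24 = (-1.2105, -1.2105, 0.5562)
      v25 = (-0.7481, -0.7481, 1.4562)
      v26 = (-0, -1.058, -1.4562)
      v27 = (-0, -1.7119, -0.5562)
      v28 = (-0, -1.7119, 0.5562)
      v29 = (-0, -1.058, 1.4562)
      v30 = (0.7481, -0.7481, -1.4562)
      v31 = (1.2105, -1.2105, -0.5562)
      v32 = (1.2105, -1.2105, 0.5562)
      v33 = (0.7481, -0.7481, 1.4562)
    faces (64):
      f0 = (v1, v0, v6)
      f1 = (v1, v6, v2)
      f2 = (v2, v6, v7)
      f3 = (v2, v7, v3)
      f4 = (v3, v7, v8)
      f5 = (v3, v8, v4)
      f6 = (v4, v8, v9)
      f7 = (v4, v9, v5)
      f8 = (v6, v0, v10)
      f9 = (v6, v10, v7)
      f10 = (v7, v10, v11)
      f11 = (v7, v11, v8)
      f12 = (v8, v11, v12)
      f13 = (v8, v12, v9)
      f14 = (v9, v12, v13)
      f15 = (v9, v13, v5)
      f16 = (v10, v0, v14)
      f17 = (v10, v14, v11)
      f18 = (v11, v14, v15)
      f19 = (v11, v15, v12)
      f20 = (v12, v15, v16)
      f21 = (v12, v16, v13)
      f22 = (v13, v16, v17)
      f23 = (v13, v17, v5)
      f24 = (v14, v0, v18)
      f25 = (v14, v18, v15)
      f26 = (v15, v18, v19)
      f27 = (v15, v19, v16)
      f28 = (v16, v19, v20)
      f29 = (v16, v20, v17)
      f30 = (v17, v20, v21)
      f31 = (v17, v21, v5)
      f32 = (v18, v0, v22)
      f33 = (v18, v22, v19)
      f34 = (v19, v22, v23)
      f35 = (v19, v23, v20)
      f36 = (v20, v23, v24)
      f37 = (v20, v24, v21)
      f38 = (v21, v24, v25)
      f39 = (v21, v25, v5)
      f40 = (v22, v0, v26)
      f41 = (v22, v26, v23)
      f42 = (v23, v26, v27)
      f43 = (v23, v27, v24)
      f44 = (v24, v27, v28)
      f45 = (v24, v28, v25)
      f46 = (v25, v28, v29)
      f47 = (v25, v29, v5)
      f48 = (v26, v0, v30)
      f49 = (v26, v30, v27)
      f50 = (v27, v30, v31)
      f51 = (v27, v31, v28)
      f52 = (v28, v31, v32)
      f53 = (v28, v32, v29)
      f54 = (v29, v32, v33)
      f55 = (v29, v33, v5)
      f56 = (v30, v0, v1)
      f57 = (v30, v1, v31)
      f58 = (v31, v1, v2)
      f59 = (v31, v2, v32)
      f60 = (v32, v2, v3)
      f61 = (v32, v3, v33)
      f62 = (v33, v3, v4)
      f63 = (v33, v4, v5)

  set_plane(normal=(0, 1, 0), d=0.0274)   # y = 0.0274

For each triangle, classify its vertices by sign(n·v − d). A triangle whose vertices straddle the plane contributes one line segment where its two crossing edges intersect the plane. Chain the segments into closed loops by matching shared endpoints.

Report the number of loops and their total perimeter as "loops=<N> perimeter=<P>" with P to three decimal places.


loops=1 perimeter=11.072

Straddling triangles (20 of 64):
  (v1,v0,v6) [--+] → (0.0274, 0.0274, -1.78741)–(1.04665, 0.0274, -1.4562)  len=1.0717
  (v1,v6,v2) [-+-] → (1.04665, 0.0274, -1.4562)–(1.6766, 0.0274, -0.589164)  len=1.0717
  (v2,v6,v7) [-++] → (1.6766, 0.0274, -0.589164)–(1.70055, 0.0274, -0.5562)  len=0.0407
  (v2,v7,v3) [-+-] → (1.70055, 0.0274, -0.5562)–(1.70055, 0.0274, 0.531021)  len=1.0872
  (v3,v7,v8) [-++] → (1.70055, 0.0274, 0.531021)–(1.70055, 0.0274, 0.5562)  len=0.0252
  (v3,v8,v4) [-+-] → (1.70055, 0.0274, 0.5562)–(1.06145, 0.0274, 1.43583)  len=1.0873
  (v4,v8,v9) [-++] → (1.06145, 0.0274, 1.43583)–(1.04665, 0.0274, 1.4562)  len=0.0252
  (v4,v9,v5) [-+-] → (1.04665, 0.0274, 1.4562)–(0.0274, 0.0274, 1.78741)  len=1.0717
  (v6,v0,v10) [+-+] → (0.0274, 0.0274, -1.78741)–(0, 0.0274, -1.7911)  len=0.0276
  (v9,v13,v5) [++-] → (0, 0.0274, 1.7911)–(0.0274, 0.0274, 1.78741)  len=0.0276
  (v10,v0,v14) [+-+] → (0, 0.0274, -1.7911)–(-0.0274, 0.0274, -1.78741)  len=0.0276
  (v13,v17,v5) [++-] → (-0.0274, 0.0274, 1.78741)–(0, 0.0274, 1.7911)  len=0.0276
  (v14,v0,v18) [+--] → (-0.0274, 0.0274, -1.78741)–(-1.04665, 0.0274, -1.4562)  len=1.0717
  (v14,v18,v15) [+-+] → (-1.04665, 0.0274, -1.4562)–(-1.06145, 0.0274, -1.43583)  len=0.0252
  (v15,v18,v19) [+--] → (-1.06145, 0.0274, -1.43583)–(-1.70055, 0.0274, -0.5562)  len=1.0873
  (v15,v19,v16) [+-+] → (-1.70055, 0.0274, -0.5562)–(-1.70055, 0.0274, -0.531021)  len=0.0252
  (v16,v19,v20) [+--] → (-1.70055, 0.0274, -0.531021)–(-1.70055, 0.0274, 0.5562)  len=1.0872
  (v16,v20,v17) [+-+] → (-1.70055, 0.0274, 0.5562)–(-1.6766, 0.0274, 0.589164)  len=0.0407
  (v17,v20,v21) [+--] → (-1.6766, 0.0274, 0.589164)–(-1.04665, 0.0274, 1.4562)  len=1.0717
  (v17,v21,v5) [+--] → (-1.04665, 0.0274, 1.4562)–(-0.0274, 0.0274, 1.78741)  len=1.0717

Chained into 1 loop(s):
  loop 1: 20 segments, perimeter = 11.0721
Total perimeter = 11.072


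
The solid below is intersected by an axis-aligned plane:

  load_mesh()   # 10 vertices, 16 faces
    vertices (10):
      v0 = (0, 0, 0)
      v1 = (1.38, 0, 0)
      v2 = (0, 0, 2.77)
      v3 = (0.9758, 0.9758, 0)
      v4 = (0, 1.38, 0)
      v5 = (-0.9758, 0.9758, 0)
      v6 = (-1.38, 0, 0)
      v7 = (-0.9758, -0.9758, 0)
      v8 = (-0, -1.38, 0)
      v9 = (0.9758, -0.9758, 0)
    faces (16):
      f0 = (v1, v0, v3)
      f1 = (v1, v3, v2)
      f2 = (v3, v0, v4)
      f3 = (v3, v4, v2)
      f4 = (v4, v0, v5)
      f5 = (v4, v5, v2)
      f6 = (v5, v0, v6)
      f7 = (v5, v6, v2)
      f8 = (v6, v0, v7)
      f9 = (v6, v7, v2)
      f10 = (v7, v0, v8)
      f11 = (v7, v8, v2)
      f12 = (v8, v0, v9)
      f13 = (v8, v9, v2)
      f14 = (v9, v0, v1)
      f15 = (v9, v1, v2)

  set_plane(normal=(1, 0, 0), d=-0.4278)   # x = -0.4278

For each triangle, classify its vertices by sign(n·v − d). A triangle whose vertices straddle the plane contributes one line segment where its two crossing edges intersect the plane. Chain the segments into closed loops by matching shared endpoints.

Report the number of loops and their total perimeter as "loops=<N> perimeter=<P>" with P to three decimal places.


loops=1 perimeter=6.994

Straddling triangles (8 of 16):
  (v4,v0,v5) [++-] → (-0.4278, 0.4278, 0)–(-0.4278, 1.20279, 0)  len=0.7750
  (v4,v5,v2) [+-+] → (-0.4278, 1.20279, 0)–(-0.4278, 0.4278, 1.55561)  len=1.7380
  (v5,v0,v6) [-+-] → (-0.4278, 0.4278, 0)–(-0.4278, 0, 0)  len=0.4278
  (v5,v6,v2) [--+] → (-0.4278, 0, 1.9113)–(-0.4278, 0.4278, 1.55561)  len=0.5564
  (v6,v0,v7) [-+-] → (-0.4278, 0, 0)–(-0.4278, -0.4278, 0)  len=0.4278
  (v6,v7,v2) [--+] → (-0.4278, -0.4278, 1.55561)–(-0.4278, 0, 1.9113)  len=0.5564
  (v7,v0,v8) [-++] → (-0.4278, -0.4278, 0)–(-0.4278, -1.20279, 0)  len=0.7750
  (v7,v8,v2) [-++] → (-0.4278, -1.20279, 0)–(-0.4278, -0.4278, 1.55561)  len=1.7380

Chained into 1 loop(s):
  loop 1: 8 segments, perimeter = 6.9942
Total perimeter = 6.994


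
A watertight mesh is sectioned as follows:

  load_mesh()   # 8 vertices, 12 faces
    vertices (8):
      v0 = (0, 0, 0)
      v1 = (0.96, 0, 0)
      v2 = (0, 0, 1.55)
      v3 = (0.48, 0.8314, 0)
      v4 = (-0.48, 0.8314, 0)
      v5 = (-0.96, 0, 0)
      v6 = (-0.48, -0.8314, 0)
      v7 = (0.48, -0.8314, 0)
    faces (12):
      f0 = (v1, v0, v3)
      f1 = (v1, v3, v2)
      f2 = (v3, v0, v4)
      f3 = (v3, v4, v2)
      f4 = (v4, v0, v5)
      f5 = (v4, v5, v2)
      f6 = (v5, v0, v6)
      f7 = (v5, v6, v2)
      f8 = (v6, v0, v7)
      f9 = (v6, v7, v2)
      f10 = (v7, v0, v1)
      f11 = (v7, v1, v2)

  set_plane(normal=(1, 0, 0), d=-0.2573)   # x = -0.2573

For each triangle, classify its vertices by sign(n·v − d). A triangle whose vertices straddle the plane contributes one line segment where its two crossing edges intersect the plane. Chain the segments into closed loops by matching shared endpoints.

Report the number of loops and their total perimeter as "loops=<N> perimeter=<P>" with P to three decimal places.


loops=1 perimeter=4.513

Straddling triangles (8 of 12):
  (v3,v0,v4) [++-] → (-0.2573, 0.445665, 0)–(-0.2573, 0.8314, 0)  len=0.3857
  (v3,v4,v2) [+-+] → (-0.2573, 0.8314, 0)–(-0.2573, 0.445665, 0.719135)  len=0.8161
  (v4,v0,v5) [-+-] → (-0.2573, 0.445665, 0)–(-0.2573, 0, 0)  len=0.4457
  (v4,v5,v2) [--+] → (-0.2573, 0, 1.13457)–(-0.2573, 0.445665, 0.719135)  len=0.6093
  (v5,v0,v6) [-+-] → (-0.2573, 0, 0)–(-0.2573, -0.445665, 0)  len=0.4457
  (v5,v6,v2) [--+] → (-0.2573, -0.445665, 0.719135)–(-0.2573, 0, 1.13457)  len=0.6093
  (v6,v0,v7) [-++] → (-0.2573, -0.445665, 0)–(-0.2573, -0.8314, 0)  len=0.3857
  (v6,v7,v2) [-++] → (-0.2573, -0.8314, 0)–(-0.2573, -0.445665, 0.719135)  len=0.8161

Chained into 1 loop(s):
  loop 1: 8 segments, perimeter = 4.5134
Total perimeter = 4.513


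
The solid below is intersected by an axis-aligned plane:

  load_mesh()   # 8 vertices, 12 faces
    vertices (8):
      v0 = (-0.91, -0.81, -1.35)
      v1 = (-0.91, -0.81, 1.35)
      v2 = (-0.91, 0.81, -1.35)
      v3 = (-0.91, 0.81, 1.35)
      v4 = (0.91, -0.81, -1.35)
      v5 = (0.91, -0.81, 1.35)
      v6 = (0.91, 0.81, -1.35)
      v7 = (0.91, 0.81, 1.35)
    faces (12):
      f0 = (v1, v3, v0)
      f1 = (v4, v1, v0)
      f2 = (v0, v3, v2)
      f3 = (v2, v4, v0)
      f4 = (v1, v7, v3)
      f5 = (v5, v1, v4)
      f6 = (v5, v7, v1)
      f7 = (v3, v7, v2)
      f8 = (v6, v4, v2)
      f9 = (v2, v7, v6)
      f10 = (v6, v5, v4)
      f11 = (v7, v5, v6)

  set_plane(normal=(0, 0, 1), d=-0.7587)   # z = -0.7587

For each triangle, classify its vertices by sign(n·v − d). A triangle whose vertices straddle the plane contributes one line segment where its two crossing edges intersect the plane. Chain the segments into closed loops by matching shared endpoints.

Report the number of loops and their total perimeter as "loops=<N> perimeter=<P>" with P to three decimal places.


loops=1 perimeter=6.880

Straddling triangles (8 of 12):
  (v1,v3,v0) [++-] → (-0.91, -0.45522, -0.7587)–(-0.91, -0.81, -0.7587)  len=0.3548
  (v4,v1,v0) [-+-] → (0.51142, -0.81, -0.7587)–(-0.91, -0.81, -0.7587)  len=1.4214
  (v0,v3,v2) [-+-] → (-0.91, -0.45522, -0.7587)–(-0.91, 0.81, -0.7587)  len=1.2652
  (v5,v1,v4) [++-] → (0.51142, -0.81, -0.7587)–(0.91, -0.81, -0.7587)  len=0.3986
  (v3,v7,v2) [++-] → (-0.51142, 0.81, -0.7587)–(-0.91, 0.81, -0.7587)  len=0.3986
  (v2,v7,v6) [-+-] → (-0.51142, 0.81, -0.7587)–(0.91, 0.81, -0.7587)  len=1.4214
  (v6,v5,v4) [-+-] → (0.91, 0.45522, -0.7587)–(0.91, -0.81, -0.7587)  len=1.2652
  (v7,v5,v6) [++-] → (0.91, 0.45522, -0.7587)–(0.91, 0.81, -0.7587)  len=0.3548

Chained into 1 loop(s):
  loop 1: 8 segments, perimeter = 6.8800
Total perimeter = 6.880


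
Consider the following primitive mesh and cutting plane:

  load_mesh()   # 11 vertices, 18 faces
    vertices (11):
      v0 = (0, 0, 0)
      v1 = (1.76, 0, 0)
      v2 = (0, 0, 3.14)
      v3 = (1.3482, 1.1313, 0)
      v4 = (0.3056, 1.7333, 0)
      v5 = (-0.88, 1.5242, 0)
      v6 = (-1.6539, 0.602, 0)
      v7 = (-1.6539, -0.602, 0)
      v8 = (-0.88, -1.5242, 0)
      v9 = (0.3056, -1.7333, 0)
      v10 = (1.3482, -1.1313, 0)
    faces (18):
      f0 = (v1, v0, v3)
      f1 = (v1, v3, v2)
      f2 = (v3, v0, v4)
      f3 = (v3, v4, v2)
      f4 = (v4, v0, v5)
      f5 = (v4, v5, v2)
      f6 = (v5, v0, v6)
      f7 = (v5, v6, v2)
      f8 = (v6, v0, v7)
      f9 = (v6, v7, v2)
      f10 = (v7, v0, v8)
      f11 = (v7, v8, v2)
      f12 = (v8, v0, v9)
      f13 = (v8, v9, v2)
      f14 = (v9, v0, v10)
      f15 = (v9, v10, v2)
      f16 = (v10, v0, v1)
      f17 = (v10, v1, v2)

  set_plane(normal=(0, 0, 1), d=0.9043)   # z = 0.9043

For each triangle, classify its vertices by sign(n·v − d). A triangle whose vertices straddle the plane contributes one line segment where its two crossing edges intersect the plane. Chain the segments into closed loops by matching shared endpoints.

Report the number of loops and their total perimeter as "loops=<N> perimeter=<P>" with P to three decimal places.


Straddling triangles (9 of 18):
  (v1,v3,v2) [--+] → (0.959927, 0.805493, 0.9043)–(1.25313, 0, 0.9043)  len=0.8572
  (v3,v4,v2) [--+] → (0.217589, 1.23412, 0.9043)–(0.959927, 0.805493, 0.9043)  len=0.8572
  (v4,v5,v2) [--+] → (-0.626566, 1.08524, 0.9043)–(0.217589, 1.23412, 0.9043)  len=0.8572
  (v5,v6,v2) [--+] → (-1.17759, 0.428628, 0.9043)–(-0.626566, 1.08524, 0.9043)  len=0.8572
  (v6,v7,v2) [--+] → (-1.17759, -0.428628, 0.9043)–(-1.17759, 0.428628, 0.9043)  len=0.8573
  (v7,v8,v2) [--+] → (-0.626566, -1.08524, 0.9043)–(-1.17759, -0.428628, 0.9043)  len=0.8572
  (v8,v9,v2) [--+] → (0.217589, -1.23412, 0.9043)–(-0.626566, -1.08524, 0.9043)  len=0.8572
  (v9,v10,v2) [--+] → (0.959927, -0.805493, 0.9043)–(0.217589, -1.23412, 0.9043)  len=0.8572
  (v10,v1,v2) [--+] → (1.25313, 0, 0.9043)–(0.959927, -0.805493, 0.9043)  len=0.8572

Chained into 1 loop(s):
  loop 1: 9 segments, perimeter = 7.7148
Total perimeter = 7.715

loops=1 perimeter=7.715


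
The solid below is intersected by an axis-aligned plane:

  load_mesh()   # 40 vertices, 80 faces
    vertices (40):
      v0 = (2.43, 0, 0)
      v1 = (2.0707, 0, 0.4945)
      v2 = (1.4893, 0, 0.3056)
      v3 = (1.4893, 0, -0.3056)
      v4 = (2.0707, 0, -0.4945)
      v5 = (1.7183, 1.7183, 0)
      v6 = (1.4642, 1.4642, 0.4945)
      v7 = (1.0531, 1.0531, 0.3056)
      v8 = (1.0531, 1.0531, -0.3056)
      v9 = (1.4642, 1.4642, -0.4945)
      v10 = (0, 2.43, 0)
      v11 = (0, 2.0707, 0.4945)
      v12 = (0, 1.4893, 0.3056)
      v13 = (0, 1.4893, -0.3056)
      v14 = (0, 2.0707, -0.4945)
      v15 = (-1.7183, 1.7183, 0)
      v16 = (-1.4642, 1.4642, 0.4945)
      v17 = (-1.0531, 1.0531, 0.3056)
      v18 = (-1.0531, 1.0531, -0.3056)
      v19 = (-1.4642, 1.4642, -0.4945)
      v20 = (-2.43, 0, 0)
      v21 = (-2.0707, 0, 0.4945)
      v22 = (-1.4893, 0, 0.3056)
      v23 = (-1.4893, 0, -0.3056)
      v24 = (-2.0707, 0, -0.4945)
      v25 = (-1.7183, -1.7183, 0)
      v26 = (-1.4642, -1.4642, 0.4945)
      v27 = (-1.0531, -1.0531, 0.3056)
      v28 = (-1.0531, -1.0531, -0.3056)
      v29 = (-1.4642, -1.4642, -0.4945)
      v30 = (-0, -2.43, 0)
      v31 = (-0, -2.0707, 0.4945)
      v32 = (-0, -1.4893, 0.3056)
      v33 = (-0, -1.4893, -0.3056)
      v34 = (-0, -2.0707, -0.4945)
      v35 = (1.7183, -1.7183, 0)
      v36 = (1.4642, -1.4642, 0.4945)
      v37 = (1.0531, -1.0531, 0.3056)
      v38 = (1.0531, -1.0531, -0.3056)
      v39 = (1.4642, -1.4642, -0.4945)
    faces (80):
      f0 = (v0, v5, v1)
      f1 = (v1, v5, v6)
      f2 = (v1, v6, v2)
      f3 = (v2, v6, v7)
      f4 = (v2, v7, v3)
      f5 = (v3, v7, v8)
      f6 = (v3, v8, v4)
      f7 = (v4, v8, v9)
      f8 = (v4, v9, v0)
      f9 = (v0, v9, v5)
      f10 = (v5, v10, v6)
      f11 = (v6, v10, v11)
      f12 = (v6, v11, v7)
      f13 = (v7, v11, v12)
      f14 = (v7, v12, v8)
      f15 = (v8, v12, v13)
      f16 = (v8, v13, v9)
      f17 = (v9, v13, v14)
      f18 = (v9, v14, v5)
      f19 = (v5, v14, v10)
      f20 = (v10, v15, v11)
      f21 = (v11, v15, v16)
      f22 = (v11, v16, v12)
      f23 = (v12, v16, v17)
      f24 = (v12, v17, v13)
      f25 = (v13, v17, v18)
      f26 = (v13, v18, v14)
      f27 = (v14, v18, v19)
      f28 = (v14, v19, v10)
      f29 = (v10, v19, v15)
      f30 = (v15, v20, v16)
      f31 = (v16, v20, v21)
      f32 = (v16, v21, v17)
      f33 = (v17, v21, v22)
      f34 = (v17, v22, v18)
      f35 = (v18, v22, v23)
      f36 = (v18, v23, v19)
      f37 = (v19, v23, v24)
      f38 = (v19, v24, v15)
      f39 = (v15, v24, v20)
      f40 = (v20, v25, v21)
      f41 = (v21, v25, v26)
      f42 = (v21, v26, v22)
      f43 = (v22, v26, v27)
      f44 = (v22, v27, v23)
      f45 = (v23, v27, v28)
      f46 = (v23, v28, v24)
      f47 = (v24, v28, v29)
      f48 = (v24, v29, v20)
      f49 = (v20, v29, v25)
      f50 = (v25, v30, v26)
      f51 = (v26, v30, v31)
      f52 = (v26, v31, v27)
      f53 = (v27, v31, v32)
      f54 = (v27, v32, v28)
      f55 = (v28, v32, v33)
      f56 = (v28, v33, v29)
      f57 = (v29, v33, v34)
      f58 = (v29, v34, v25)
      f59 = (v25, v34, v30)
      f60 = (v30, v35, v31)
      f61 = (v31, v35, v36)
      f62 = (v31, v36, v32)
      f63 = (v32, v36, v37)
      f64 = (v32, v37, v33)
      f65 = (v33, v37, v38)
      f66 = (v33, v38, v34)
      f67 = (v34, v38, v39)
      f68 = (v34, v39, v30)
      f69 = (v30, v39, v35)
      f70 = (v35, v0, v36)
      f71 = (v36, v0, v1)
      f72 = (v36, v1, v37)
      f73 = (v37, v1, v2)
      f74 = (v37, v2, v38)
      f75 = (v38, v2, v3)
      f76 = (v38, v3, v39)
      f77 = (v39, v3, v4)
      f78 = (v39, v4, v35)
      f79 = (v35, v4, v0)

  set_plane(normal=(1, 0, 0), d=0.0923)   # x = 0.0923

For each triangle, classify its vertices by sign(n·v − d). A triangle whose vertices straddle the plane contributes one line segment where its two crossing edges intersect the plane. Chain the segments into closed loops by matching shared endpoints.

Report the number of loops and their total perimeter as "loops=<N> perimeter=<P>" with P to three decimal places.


Straddling triangles (20 of 80):
  (v5,v10,v6) [+-+] → (0.0923, 2.39177, 0)–(0.0923, 2.36912, 0.0311722)  len=0.0385
  (v6,v10,v11) [+--] → (0.0923, 2.36912, 0.0311722)–(0.0923, 2.03247, 0.4945)  len=0.5727
  (v6,v11,v7) [+-+] → (0.0923, 2.03247, 0.4945)–(0.0923, 1.98151, 0.477944)  len=0.0536
  (v7,v11,v12) [+--] → (0.0923, 1.98151, 0.477944)–(0.0923, 1.45107, 0.3056)  len=0.5577
  (v7,v12,v8) [+-+] → (0.0923, 1.45107, 0.3056)–(0.0923, 1.45107, 0.252031)  len=0.0536
  (v8,v12,v13) [+--] → (0.0923, 1.45107, 0.252031)–(0.0923, 1.45107, -0.3056)  len=0.5576
  (v8,v13,v9) [+-+] → (0.0923, 1.45107, -0.3056)–(0.0923, 1.48772, -0.317508)  len=0.0385
  (v9,v13,v14) [+--] → (0.0923, 1.48772, -0.317508)–(0.0923, 2.03247, -0.4945)  len=0.5728
  (v9,v14,v5) [+-+] → (0.0923, 2.03247, -0.4945)–(0.0923, 2.05177, -0.467937)  len=0.0328
  (v5,v14,v10) [+--] → (0.0923, 2.05177, -0.467937)–(0.0923, 2.39177, 0)  len=0.5784
  (v30,v35,v31) [-+-] → (0.0923, -2.39177, 0)–(0.0923, -2.05177, 0.467937)  len=0.5784
  (v31,v35,v36) [-++] → (0.0923, -2.05177, 0.467937)–(0.0923, -2.03247, 0.4945)  len=0.0328
  (v31,v36,v32) [-+-] → (0.0923, -2.03247, 0.4945)–(0.0923, -1.48772, 0.317508)  len=0.5728
  (v32,v36,v37) [-++] → (0.0923, -1.48772, 0.317508)–(0.0923, -1.45107, 0.3056)  len=0.0385
  (v32,v37,v33) [-+-] → (0.0923, -1.45107, 0.3056)–(0.0923, -1.45107, -0.252031)  len=0.5576
  (v33,v37,v38) [-++] → (0.0923, -1.45107, -0.252031)–(0.0923, -1.45107, -0.3056)  len=0.0536
  (v33,v38,v34) [-+-] → (0.0923, -1.45107, -0.3056)–(0.0923, -1.98151, -0.477944)  len=0.5577
  (v34,v38,v39) [-++] → (0.0923, -1.98151, -0.477944)–(0.0923, -2.03247, -0.4945)  len=0.0536
  (v34,v39,v30) [-+-] → (0.0923, -2.03247, -0.4945)–(0.0923, -2.36912, -0.0311722)  len=0.5727
  (v30,v39,v35) [-++] → (0.0923, -2.36912, -0.0311722)–(0.0923, -2.39177, 0)  len=0.0385

Chained into 2 loop(s):
  loop 1: 10 segments, perimeter = 3.0563
  loop 2: 10 segments, perimeter = 3.0563
Total perimeter = 6.113

loops=2 perimeter=6.113


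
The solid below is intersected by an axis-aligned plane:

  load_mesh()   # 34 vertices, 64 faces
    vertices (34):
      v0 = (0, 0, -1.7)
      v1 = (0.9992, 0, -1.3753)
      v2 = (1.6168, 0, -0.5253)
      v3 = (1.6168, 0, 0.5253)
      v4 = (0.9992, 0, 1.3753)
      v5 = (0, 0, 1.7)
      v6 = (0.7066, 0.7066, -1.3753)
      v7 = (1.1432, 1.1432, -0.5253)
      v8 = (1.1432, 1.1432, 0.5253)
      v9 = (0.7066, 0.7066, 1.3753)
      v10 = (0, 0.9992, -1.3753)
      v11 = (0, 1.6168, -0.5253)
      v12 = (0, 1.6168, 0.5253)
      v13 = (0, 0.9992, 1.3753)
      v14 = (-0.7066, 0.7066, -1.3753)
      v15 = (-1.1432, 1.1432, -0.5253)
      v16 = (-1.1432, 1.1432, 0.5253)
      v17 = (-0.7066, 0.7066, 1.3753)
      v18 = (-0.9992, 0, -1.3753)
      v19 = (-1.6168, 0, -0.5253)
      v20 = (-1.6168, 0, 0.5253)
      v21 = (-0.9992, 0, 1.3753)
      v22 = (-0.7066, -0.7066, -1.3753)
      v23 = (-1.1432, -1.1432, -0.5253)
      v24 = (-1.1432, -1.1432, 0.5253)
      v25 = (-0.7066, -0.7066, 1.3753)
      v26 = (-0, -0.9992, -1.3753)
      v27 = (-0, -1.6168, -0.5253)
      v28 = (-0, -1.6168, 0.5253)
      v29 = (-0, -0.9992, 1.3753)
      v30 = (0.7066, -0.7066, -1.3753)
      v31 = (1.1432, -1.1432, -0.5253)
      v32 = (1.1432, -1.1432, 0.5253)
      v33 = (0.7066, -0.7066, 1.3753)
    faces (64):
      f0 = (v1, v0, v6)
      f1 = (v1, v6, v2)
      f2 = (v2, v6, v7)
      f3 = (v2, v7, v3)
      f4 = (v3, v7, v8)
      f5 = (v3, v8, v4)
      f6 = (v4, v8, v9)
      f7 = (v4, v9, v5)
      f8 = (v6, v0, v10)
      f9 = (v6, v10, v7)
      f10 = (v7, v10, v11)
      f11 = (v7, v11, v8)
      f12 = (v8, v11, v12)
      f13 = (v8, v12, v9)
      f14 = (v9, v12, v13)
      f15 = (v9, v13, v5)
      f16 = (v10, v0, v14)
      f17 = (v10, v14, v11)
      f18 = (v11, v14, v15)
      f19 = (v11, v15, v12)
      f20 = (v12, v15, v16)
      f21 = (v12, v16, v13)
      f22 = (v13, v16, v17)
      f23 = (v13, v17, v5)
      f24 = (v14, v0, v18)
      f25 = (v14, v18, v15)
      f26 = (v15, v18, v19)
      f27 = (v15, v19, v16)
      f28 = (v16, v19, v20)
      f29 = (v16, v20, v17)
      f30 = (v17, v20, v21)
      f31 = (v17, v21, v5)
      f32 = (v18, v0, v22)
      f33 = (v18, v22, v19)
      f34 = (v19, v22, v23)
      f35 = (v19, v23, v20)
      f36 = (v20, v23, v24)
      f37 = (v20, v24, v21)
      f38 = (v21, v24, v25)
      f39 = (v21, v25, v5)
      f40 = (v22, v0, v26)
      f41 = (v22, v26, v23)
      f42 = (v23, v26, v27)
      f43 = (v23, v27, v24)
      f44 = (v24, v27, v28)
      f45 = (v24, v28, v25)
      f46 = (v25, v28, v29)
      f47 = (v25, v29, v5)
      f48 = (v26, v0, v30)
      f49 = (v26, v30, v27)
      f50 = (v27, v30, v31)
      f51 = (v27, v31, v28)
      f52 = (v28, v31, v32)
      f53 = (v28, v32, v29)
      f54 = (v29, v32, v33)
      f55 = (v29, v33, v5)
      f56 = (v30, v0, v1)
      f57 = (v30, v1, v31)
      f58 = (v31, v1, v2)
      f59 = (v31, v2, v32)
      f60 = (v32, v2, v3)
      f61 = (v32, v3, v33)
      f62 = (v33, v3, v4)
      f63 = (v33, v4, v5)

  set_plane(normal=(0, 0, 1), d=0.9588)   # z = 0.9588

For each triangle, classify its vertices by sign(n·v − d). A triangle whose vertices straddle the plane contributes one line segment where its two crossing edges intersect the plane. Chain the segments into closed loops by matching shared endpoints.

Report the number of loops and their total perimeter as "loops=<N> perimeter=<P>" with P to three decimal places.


loops=1 perimeter=7.971

Straddling triangles (16 of 64):
  (v3,v8,v4) [--+] → (1.06976, 0.560168, 0.9588)–(1.30182, 0, 0.9588)  len=0.6063
  (v4,v8,v9) [+-+] → (1.06976, 0.560168, 0.9588)–(0.920534, 0.920534, 0.9588)  len=0.3900
  (v8,v12,v9) [--+] → (0.360366, 1.1526, 0.9588)–(0.920534, 0.920534, 0.9588)  len=0.6063
  (v9,v12,v13) [+-+] → (0.360366, 1.1526, 0.9588)–(0, 1.30182, 0.9588)  len=0.3900
  (v12,v16,v13) [--+] → (-0.560168, 1.06976, 0.9588)–(0, 1.30182, 0.9588)  len=0.6063
  (v13,v16,v17) [+-+] → (-0.560168, 1.06976, 0.9588)–(-0.920534, 0.920534, 0.9588)  len=0.3900
  (v16,v20,v17) [--+] → (-1.1526, 0.360366, 0.9588)–(-0.920534, 0.920534, 0.9588)  len=0.6063
  (v17,v20,v21) [+-+] → (-1.1526, 0.360366, 0.9588)–(-1.30182, 0, 0.9588)  len=0.3900
  (v20,v24,v21) [--+] → (-1.06976, -0.560168, 0.9588)–(-1.30182, 0, 0.9588)  len=0.6063
  (v21,v24,v25) [+-+] → (-1.06976, -0.560168, 0.9588)–(-0.920534, -0.920534, 0.9588)  len=0.3900
  (v24,v28,v25) [--+] → (-0.360366, -1.1526, 0.9588)–(-0.920534, -0.920534, 0.9588)  len=0.6063
  (v25,v28,v29) [+-+] → (-0.360366, -1.1526, 0.9588)–(0, -1.30182, 0.9588)  len=0.3900
  (v28,v32,v29) [--+] → (0.560168, -1.06976, 0.9588)–(0, -1.30182, 0.9588)  len=0.6063
  (v29,v32,v33) [+-+] → (0.560168, -1.06976, 0.9588)–(0.920534, -0.920534, 0.9588)  len=0.3900
  (v32,v3,v33) [--+] → (1.1526, -0.360366, 0.9588)–(0.920534, -0.920534, 0.9588)  len=0.6063
  (v33,v3,v4) [+-+] → (1.1526, -0.360366, 0.9588)–(1.30182, 0, 0.9588)  len=0.3900

Chained into 1 loop(s):
  loop 1: 16 segments, perimeter = 7.9710
Total perimeter = 7.971


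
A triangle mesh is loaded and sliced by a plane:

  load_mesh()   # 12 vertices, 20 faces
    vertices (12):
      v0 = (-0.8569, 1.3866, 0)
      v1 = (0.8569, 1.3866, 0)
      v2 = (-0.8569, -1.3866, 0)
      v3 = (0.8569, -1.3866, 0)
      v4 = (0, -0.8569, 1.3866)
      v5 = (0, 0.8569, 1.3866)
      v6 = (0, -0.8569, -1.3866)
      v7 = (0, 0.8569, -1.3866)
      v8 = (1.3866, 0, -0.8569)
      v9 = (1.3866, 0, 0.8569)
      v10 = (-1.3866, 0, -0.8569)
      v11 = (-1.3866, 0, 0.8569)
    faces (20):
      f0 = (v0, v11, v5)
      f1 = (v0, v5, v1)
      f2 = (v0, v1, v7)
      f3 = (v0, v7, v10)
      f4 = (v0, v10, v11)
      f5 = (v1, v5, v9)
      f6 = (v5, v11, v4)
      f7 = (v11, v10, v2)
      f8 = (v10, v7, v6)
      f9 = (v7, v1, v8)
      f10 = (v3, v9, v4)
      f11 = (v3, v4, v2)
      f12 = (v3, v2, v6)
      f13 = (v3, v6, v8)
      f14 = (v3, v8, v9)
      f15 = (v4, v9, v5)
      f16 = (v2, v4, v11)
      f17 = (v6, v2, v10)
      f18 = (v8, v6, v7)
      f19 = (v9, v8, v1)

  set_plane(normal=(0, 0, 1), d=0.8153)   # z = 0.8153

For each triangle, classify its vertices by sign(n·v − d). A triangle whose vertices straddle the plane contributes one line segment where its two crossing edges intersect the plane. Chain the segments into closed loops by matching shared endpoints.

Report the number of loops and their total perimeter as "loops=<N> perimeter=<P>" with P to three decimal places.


loops=1 perimeter=7.402

Straddling triangles (10 of 20):
  (v0,v11,v5) [-++] → (-1.36088, 0.0673154, 0.8153)–(-0.353056, 1.07514, 0.8153)  len=1.4253
  (v0,v5,v1) [-+-] → (-0.353056, 1.07514, 0.8153)–(0.353056, 1.07514, 0.8153)  len=0.7061
  (v0,v10,v11) [--+] → (-1.3866, 0, 0.8153)–(-1.36088, 0.0673154, 0.8153)  len=0.0721
  (v1,v5,v9) [-++] → (0.353056, 1.07514, 0.8153)–(1.36088, 0.0673154, 0.8153)  len=1.4253
  (v11,v10,v2) [+--] → (-1.3866, 0, 0.8153)–(-1.36088, -0.0673154, 0.8153)  len=0.0721
  (v3,v9,v4) [-++] → (1.36088, -0.0673154, 0.8153)–(0.353056, -1.07514, 0.8153)  len=1.4253
  (v3,v4,v2) [-+-] → (0.353056, -1.07514, 0.8153)–(-0.353056, -1.07514, 0.8153)  len=0.7061
  (v3,v8,v9) [--+] → (1.3866, 0, 0.8153)–(1.36088, -0.0673154, 0.8153)  len=0.0721
  (v2,v4,v11) [-++] → (-0.353056, -1.07514, 0.8153)–(-1.36088, -0.0673154, 0.8153)  len=1.4253
  (v9,v8,v1) [+--] → (1.3866, 0, 0.8153)–(1.36088, 0.0673154, 0.8153)  len=0.0721

Chained into 1 loop(s):
  loop 1: 10 segments, perimeter = 7.4016
Total perimeter = 7.402


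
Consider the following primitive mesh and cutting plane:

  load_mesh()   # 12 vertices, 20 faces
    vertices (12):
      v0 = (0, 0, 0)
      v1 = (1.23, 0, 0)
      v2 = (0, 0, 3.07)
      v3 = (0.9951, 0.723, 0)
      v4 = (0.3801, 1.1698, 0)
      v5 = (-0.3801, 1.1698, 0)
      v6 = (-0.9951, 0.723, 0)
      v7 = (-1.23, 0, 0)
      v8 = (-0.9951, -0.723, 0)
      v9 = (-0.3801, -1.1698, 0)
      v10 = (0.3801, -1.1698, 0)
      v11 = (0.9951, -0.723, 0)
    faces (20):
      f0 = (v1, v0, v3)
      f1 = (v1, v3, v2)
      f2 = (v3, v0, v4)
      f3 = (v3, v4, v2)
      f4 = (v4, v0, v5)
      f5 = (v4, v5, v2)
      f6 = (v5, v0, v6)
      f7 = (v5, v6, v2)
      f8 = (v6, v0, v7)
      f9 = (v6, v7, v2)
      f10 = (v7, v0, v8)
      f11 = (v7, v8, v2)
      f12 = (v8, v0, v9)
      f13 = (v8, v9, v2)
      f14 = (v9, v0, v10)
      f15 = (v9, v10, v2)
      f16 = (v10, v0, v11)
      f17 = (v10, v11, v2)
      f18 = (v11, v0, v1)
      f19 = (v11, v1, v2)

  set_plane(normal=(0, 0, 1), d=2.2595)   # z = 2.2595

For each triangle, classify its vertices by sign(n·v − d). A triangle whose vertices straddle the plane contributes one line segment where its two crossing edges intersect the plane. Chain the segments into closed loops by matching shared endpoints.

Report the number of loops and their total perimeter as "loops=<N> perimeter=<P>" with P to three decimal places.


Straddling triangles (10 of 20):
  (v1,v3,v2) [--+] → (0.262713, 0.190877, 2.2595)–(0.324728, 0, 2.2595)  len=0.2007
  (v3,v4,v2) [--+] → (0.100349, 0.308835, 2.2595)–(0.262713, 0.190877, 2.2595)  len=0.2007
  (v4,v5,v2) [--+] → (-0.100349, 0.308835, 2.2595)–(0.100349, 0.308835, 2.2595)  len=0.2007
  (v5,v6,v2) [--+] → (-0.262713, 0.190877, 2.2595)–(-0.100349, 0.308835, 2.2595)  len=0.2007
  (v6,v7,v2) [--+] → (-0.324728, 0, 2.2595)–(-0.262713, 0.190877, 2.2595)  len=0.2007
  (v7,v8,v2) [--+] → (-0.262713, -0.190877, 2.2595)–(-0.324728, 0, 2.2595)  len=0.2007
  (v8,v9,v2) [--+] → (-0.100349, -0.308835, 2.2595)–(-0.262713, -0.190877, 2.2595)  len=0.2007
  (v9,v10,v2) [--+] → (0.100349, -0.308835, 2.2595)–(-0.100349, -0.308835, 2.2595)  len=0.2007
  (v10,v11,v2) [--+] → (0.262713, -0.190877, 2.2595)–(0.100349, -0.308835, 2.2595)  len=0.2007
  (v11,v1,v2) [--+] → (0.324728, 0, 2.2595)–(0.262713, -0.190877, 2.2595)  len=0.2007

Chained into 1 loop(s):
  loop 1: 10 segments, perimeter = 2.0069
Total perimeter = 2.007

loops=1 perimeter=2.007


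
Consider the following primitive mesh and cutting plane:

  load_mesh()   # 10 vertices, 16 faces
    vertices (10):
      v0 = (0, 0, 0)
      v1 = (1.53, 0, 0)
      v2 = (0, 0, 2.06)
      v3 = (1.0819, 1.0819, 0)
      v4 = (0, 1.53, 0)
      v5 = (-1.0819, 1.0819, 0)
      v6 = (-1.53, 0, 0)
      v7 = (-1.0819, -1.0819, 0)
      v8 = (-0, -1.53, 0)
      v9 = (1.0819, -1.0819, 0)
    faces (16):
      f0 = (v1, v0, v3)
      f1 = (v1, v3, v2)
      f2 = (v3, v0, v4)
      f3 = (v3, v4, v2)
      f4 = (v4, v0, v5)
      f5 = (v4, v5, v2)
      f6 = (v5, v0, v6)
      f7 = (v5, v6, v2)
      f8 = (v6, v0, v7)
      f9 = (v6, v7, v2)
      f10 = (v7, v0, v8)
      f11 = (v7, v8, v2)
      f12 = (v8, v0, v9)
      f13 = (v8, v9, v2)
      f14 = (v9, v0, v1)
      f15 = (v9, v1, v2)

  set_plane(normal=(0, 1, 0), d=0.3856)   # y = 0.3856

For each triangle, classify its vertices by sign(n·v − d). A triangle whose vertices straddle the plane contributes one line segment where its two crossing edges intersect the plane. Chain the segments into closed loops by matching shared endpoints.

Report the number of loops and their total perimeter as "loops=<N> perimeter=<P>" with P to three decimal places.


Straddling triangles (8 of 16):
  (v1,v0,v3) [--+] → (0.3856, 0.3856, 0)–(1.37029, 0.3856, 0)  len=0.9847
  (v1,v3,v2) [-+-] → (1.37029, 0.3856, 0)–(0.3856, 0.3856, 1.3258)  len=1.6515
  (v3,v0,v4) [+-+] → (0.3856, 0.3856, 0)–(0, 0.3856, 0)  len=0.3856
  (v3,v4,v2) [++-] → (0, 0.3856, 1.54083)–(0.3856, 0.3856, 1.3258)  len=0.4415
  (v4,v0,v5) [+-+] → (0, 0.3856, 0)–(-0.3856, 0.3856, 0)  len=0.3856
  (v4,v5,v2) [++-] → (-0.3856, 0.3856, 1.3258)–(0, 0.3856, 1.54083)  len=0.4415
  (v5,v0,v6) [+--] → (-0.3856, 0.3856, 0)–(-1.37029, 0.3856, 0)  len=0.9847
  (v5,v6,v2) [+--] → (-1.37029, 0.3856, 0)–(-0.3856, 0.3856, 1.3258)  len=1.6515

Chained into 1 loop(s):
  loop 1: 8 segments, perimeter = 6.9265
Total perimeter = 6.927

loops=1 perimeter=6.927


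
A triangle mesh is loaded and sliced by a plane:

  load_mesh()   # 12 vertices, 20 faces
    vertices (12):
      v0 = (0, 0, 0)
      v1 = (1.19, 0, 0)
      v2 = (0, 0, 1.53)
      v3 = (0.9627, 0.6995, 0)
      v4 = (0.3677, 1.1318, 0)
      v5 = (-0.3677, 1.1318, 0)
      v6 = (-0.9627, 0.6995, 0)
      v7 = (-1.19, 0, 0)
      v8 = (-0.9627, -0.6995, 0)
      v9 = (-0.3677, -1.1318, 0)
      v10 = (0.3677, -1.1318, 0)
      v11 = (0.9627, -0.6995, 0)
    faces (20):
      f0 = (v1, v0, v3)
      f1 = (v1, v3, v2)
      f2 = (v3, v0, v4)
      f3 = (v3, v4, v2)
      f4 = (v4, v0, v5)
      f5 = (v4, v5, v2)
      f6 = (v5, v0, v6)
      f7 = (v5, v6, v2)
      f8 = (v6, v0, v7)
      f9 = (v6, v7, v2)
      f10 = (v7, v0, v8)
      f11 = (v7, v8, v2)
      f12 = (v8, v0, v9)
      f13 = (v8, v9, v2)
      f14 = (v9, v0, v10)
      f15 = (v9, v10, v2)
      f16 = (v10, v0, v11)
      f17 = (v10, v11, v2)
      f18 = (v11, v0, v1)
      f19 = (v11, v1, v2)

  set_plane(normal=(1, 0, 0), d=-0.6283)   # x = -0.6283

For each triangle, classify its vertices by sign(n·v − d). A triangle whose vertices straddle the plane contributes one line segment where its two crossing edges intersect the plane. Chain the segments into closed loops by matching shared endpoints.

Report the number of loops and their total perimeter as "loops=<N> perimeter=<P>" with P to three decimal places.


Straddling triangles (8 of 20):
  (v5,v0,v6) [++-] → (-0.6283, 0.456524, 0)–(-0.6283, 0.94246, 0)  len=0.4859
  (v5,v6,v2) [+-+] → (-0.6283, 0.94246, 0)–(-0.6283, 0.456524, 0.531455)  len=0.7201
  (v6,v0,v7) [-+-] → (-0.6283, 0.456524, 0)–(-0.6283, 0, 0)  len=0.4565
  (v6,v7,v2) [--+] → (-0.6283, 0, 0.722186)–(-0.6283, 0.456524, 0.531455)  len=0.4948
  (v7,v0,v8) [-+-] → (-0.6283, 0, 0)–(-0.6283, -0.456524, 0)  len=0.4565
  (v7,v8,v2) [--+] → (-0.6283, -0.456524, 0.531455)–(-0.6283, 0, 0.722186)  len=0.4948
  (v8,v0,v9) [-++] → (-0.6283, -0.456524, 0)–(-0.6283, -0.94246, 0)  len=0.4859
  (v8,v9,v2) [-++] → (-0.6283, -0.94246, 0)–(-0.6283, -0.456524, 0.531455)  len=0.7201

Chained into 1 loop(s):
  loop 1: 8 segments, perimeter = 4.3147
Total perimeter = 4.315

loops=1 perimeter=4.315


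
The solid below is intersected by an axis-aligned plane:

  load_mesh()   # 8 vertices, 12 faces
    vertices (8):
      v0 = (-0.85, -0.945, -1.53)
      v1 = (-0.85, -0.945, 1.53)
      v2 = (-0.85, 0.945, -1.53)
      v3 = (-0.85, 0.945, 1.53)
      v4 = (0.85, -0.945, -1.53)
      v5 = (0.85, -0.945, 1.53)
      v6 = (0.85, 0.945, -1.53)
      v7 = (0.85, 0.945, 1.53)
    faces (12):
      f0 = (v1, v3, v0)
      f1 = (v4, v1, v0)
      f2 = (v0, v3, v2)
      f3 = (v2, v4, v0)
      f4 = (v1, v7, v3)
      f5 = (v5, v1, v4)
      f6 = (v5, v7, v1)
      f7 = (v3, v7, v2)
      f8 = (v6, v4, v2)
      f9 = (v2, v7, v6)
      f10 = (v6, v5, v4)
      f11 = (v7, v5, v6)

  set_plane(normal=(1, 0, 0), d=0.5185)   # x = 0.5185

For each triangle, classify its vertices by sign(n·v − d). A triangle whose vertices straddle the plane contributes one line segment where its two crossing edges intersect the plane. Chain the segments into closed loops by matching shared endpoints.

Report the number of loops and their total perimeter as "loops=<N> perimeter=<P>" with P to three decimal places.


loops=1 perimeter=9.900

Straddling triangles (8 of 12):
  (v4,v1,v0) [+--] → (0.5185, -0.945, -0.9333)–(0.5185, -0.945, -1.53)  len=0.5967
  (v2,v4,v0) [-+-] → (0.5185, -0.57645, -1.53)–(0.5185, -0.945, -1.53)  len=0.3686
  (v1,v7,v3) [-+-] → (0.5185, 0.57645, 1.53)–(0.5185, 0.945, 1.53)  len=0.3686
  (v5,v1,v4) [+-+] → (0.5185, -0.945, 1.53)–(0.5185, -0.945, -0.9333)  len=2.4633
  (v5,v7,v1) [++-] → (0.5185, 0.57645, 1.53)–(0.5185, -0.945, 1.53)  len=1.5214
  (v3,v7,v2) [-+-] → (0.5185, 0.945, 1.53)–(0.5185, 0.945, 0.9333)  len=0.5967
  (v6,v4,v2) [++-] → (0.5185, -0.57645, -1.53)–(0.5185, 0.945, -1.53)  len=1.5214
  (v2,v7,v6) [-++] → (0.5185, 0.945, 0.9333)–(0.5185, 0.945, -1.53)  len=2.4633

Chained into 1 loop(s):
  loop 1: 8 segments, perimeter = 9.9000
Total perimeter = 9.900


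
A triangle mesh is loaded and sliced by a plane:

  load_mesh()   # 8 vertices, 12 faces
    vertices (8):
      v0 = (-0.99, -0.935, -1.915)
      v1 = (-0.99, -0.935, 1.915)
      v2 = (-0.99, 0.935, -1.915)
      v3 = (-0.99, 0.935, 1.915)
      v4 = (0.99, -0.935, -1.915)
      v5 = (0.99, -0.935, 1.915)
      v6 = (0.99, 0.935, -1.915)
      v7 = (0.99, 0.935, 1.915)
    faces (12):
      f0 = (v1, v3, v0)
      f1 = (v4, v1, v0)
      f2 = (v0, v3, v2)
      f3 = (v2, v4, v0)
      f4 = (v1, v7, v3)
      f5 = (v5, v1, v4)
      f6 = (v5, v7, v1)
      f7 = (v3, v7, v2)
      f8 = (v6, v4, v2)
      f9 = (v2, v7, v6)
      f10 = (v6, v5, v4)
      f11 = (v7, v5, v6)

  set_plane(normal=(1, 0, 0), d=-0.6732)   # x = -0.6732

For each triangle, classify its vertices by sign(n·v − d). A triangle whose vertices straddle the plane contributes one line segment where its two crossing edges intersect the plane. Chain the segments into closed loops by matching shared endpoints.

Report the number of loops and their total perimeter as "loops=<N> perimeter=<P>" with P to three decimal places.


Straddling triangles (8 of 12):
  (v4,v1,v0) [+--] → (-0.6732, -0.935, 1.3022)–(-0.6732, -0.935, -1.915)  len=3.2172
  (v2,v4,v0) [-+-] → (-0.6732, 0.6358, -1.915)–(-0.6732, -0.935, -1.915)  len=1.5708
  (v1,v7,v3) [-+-] → (-0.6732, -0.6358, 1.915)–(-0.6732, 0.935, 1.915)  len=1.5708
  (v5,v1,v4) [+-+] → (-0.6732, -0.935, 1.915)–(-0.6732, -0.935, 1.3022)  len=0.6128
  (v5,v7,v1) [++-] → (-0.6732, -0.6358, 1.915)–(-0.6732, -0.935, 1.915)  len=0.2992
  (v3,v7,v2) [-+-] → (-0.6732, 0.935, 1.915)–(-0.6732, 0.935, -1.3022)  len=3.2172
  (v6,v4,v2) [++-] → (-0.6732, 0.6358, -1.915)–(-0.6732, 0.935, -1.915)  len=0.2992
  (v2,v7,v6) [-++] → (-0.6732, 0.935, -1.3022)–(-0.6732, 0.935, -1.915)  len=0.6128

Chained into 1 loop(s):
  loop 1: 8 segments, perimeter = 11.4000
Total perimeter = 11.400

loops=1 perimeter=11.400
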